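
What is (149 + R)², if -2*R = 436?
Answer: 4761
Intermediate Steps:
R = -218 (R = -½*436 = -218)
(149 + R)² = (149 - 218)² = (-69)² = 4761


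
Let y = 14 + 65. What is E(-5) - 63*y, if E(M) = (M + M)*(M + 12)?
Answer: -5047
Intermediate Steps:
E(M) = 2*M*(12 + M) (E(M) = (2*M)*(12 + M) = 2*M*(12 + M))
y = 79
E(-5) - 63*y = 2*(-5)*(12 - 5) - 63*79 = 2*(-5)*7 - 4977 = -70 - 4977 = -5047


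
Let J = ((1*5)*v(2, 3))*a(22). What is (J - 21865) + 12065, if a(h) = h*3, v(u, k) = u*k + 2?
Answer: -7160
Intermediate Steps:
v(u, k) = 2 + k*u (v(u, k) = k*u + 2 = 2 + k*u)
a(h) = 3*h
J = 2640 (J = ((1*5)*(2 + 3*2))*(3*22) = (5*(2 + 6))*66 = (5*8)*66 = 40*66 = 2640)
(J - 21865) + 12065 = (2640 - 21865) + 12065 = -19225 + 12065 = -7160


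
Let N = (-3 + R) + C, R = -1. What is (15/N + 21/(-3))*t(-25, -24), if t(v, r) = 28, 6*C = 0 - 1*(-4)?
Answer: -322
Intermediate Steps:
C = ⅔ (C = (0 - 1*(-4))/6 = (0 + 4)/6 = (⅙)*4 = ⅔ ≈ 0.66667)
N = -10/3 (N = (-3 - 1) + ⅔ = -4 + ⅔ = -10/3 ≈ -3.3333)
(15/N + 21/(-3))*t(-25, -24) = (15/(-10/3) + 21/(-3))*28 = (15*(-3/10) + 21*(-⅓))*28 = (-9/2 - 7)*28 = -23/2*28 = -322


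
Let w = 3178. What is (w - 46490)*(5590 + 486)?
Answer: -263163712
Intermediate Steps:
(w - 46490)*(5590 + 486) = (3178 - 46490)*(5590 + 486) = -43312*6076 = -263163712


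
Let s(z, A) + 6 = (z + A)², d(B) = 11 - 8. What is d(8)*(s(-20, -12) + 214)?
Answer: 3696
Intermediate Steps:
d(B) = 3
s(z, A) = -6 + (A + z)² (s(z, A) = -6 + (z + A)² = -6 + (A + z)²)
d(8)*(s(-20, -12) + 214) = 3*((-6 + (-12 - 20)²) + 214) = 3*((-6 + (-32)²) + 214) = 3*((-6 + 1024) + 214) = 3*(1018 + 214) = 3*1232 = 3696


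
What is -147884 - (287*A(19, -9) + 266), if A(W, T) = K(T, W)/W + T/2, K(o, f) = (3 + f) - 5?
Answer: -5590381/38 ≈ -1.4712e+5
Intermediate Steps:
K(o, f) = -2 + f
A(W, T) = T/2 + (-2 + W)/W (A(W, T) = (-2 + W)/W + T/2 = T/2 + (-2 + W)/W)
-147884 - (287*A(19, -9) + 266) = -147884 - (287*(1 + (½)*(-9) - 2/19) + 266) = -147884 - (287*(1 - 9/2 - 2*1/19) + 266) = -147884 - (287*(1 - 9/2 - 2/19) + 266) = -147884 - (287*(-137/38) + 266) = -147884 - (-39319/38 + 266) = -147884 - 1*(-29211/38) = -147884 + 29211/38 = -5590381/38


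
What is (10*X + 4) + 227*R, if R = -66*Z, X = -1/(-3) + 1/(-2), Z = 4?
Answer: -179777/3 ≈ -59926.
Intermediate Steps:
X = -⅙ (X = -1*(-⅓) + 1*(-½) = ⅓ - ½ = -⅙ ≈ -0.16667)
R = -264 (R = -66*4 = -264)
(10*X + 4) + 227*R = (10*(-⅙) + 4) + 227*(-264) = (-5/3 + 4) - 59928 = 7/3 - 59928 = -179777/3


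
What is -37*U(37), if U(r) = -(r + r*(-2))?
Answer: -1369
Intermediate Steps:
U(r) = r (U(r) = -(r - 2*r) = -(-1)*r = r)
-37*U(37) = -37*37 = -1369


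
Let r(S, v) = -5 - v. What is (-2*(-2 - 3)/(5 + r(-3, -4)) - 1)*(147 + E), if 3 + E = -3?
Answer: 423/2 ≈ 211.50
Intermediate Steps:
E = -6 (E = -3 - 3 = -6)
(-2*(-2 - 3)/(5 + r(-3, -4)) - 1)*(147 + E) = (-2*(-2 - 3)/(5 + (-5 - 1*(-4))) - 1)*(147 - 6) = (-(-10)/(5 + (-5 + 4)) - 1)*141 = (-(-10)/(5 - 1) - 1)*141 = (-(-10)/4 - 1)*141 = (-2*(-5/4) - 1)*141 = (5/2 - 1)*141 = (3/2)*141 = 423/2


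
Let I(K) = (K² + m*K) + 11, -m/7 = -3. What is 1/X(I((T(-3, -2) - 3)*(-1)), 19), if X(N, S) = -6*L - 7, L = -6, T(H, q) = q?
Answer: 1/29 ≈ 0.034483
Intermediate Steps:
m = 21 (m = -7*(-3) = 21)
I(K) = 11 + K² + 21*K (I(K) = (K² + 21*K) + 11 = 11 + K² + 21*K)
X(N, S) = 29 (X(N, S) = -6*(-6) - 7 = 36 - 7 = 29)
1/X(I((T(-3, -2) - 3)*(-1)), 19) = 1/29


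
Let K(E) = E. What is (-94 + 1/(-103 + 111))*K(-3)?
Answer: 2253/8 ≈ 281.63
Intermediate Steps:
(-94 + 1/(-103 + 111))*K(-3) = (-94 + 1/(-103 + 111))*(-3) = (-94 + 1/8)*(-3) = (-94 + ⅛)*(-3) = -751/8*(-3) = 2253/8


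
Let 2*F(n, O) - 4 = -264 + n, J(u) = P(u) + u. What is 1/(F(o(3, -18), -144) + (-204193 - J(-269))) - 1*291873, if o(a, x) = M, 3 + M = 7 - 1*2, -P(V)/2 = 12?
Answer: -59550556318/204029 ≈ -2.9187e+5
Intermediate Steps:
P(V) = -24 (P(V) = -2*12 = -24)
M = 2 (M = -3 + (7 - 1*2) = -3 + (7 - 2) = -3 + 5 = 2)
o(a, x) = 2
J(u) = -24 + u
F(n, O) = -130 + n/2 (F(n, O) = 2 + (-264 + n)/2 = 2 + (-132 + n/2) = -130 + n/2)
1/(F(o(3, -18), -144) + (-204193 - J(-269))) - 1*291873 = 1/((-130 + (½)*2) + (-204193 - (-24 - 269))) - 1*291873 = 1/((-130 + 1) + (-204193 - 1*(-293))) - 291873 = 1/(-129 + (-204193 + 293)) - 291873 = 1/(-129 - 203900) - 291873 = 1/(-204029) - 291873 = -1/204029 - 291873 = -59550556318/204029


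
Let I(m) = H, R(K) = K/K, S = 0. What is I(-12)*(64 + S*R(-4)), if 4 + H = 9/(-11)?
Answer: -3392/11 ≈ -308.36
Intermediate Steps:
R(K) = 1
H = -53/11 (H = -4 + 9/(-11) = -4 + 9*(-1/11) = -4 - 9/11 = -53/11 ≈ -4.8182)
I(m) = -53/11
I(-12)*(64 + S*R(-4)) = -53*(64 + 0*1)/11 = -53*(64 + 0)/11 = -53/11*64 = -3392/11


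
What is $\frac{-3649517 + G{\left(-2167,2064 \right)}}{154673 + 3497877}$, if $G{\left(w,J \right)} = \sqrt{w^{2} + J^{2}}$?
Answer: $- \frac{3649517}{3652550} + \frac{\sqrt{8955985}}{3652550} \approx -0.99835$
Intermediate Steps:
$G{\left(w,J \right)} = \sqrt{J^{2} + w^{2}}$
$\frac{-3649517 + G{\left(-2167,2064 \right)}}{154673 + 3497877} = \frac{-3649517 + \sqrt{2064^{2} + \left(-2167\right)^{2}}}{154673 + 3497877} = \frac{-3649517 + \sqrt{4260096 + 4695889}}{3652550} = \left(-3649517 + \sqrt{8955985}\right) \frac{1}{3652550} = - \frac{3649517}{3652550} + \frac{\sqrt{8955985}}{3652550}$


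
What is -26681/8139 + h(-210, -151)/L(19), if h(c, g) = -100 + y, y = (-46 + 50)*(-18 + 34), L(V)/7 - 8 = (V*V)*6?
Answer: -203162231/61929651 ≈ -3.2805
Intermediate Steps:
L(V) = 56 + 42*V**2 (L(V) = 56 + 7*((V*V)*6) = 56 + 7*(V**2*6) = 56 + 7*(6*V**2) = 56 + 42*V**2)
y = 64 (y = 4*16 = 64)
h(c, g) = -36 (h(c, g) = -100 + 64 = -36)
-26681/8139 + h(-210, -151)/L(19) = -26681/8139 - 36/(56 + 42*19**2) = -26681*1/8139 - 36/(56 + 42*361) = -26681/8139 - 36/(56 + 15162) = -26681/8139 - 36/15218 = -26681/8139 - 36*1/15218 = -26681/8139 - 18/7609 = -203162231/61929651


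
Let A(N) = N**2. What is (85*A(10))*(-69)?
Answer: -586500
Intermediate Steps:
(85*A(10))*(-69) = (85*10**2)*(-69) = (85*100)*(-69) = 8500*(-69) = -586500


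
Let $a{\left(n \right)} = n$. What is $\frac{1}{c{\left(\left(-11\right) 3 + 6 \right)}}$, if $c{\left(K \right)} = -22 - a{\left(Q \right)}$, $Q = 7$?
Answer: $- \frac{1}{29} \approx -0.034483$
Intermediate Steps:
$c{\left(K \right)} = -29$ ($c{\left(K \right)} = -22 - 7 = -29$)
$\frac{1}{c{\left(\left(-11\right) 3 + 6 \right)}} = \frac{1}{-29} = - \frac{1}{29}$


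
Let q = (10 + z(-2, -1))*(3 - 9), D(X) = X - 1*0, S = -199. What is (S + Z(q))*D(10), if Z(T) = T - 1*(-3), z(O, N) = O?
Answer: -2440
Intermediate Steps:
D(X) = X (D(X) = X + 0 = X)
q = -48 (q = (10 - 2)*(3 - 9) = 8*(-6) = -48)
Z(T) = 3 + T (Z(T) = T + 3 = 3 + T)
(S + Z(q))*D(10) = (-199 + (3 - 48))*10 = (-199 - 45)*10 = -244*10 = -2440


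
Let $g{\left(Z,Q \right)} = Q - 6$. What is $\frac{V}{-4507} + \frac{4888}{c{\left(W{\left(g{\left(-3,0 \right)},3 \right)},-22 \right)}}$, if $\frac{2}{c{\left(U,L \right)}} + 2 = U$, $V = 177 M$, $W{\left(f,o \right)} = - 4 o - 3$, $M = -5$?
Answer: $- \frac{187255951}{4507} \approx -41548.0$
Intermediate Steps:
$g{\left(Z,Q \right)} = -6 + Q$ ($g{\left(Z,Q \right)} = Q - 6 = -6 + Q$)
$W{\left(f,o \right)} = -3 - 4 o$
$V = -885$ ($V = 177 \left(-5\right) = -885$)
$c{\left(U,L \right)} = \frac{2}{-2 + U}$
$\frac{V}{-4507} + \frac{4888}{c{\left(W{\left(g{\left(-3,0 \right)},3 \right)},-22 \right)}} = - \frac{885}{-4507} + \frac{4888}{2 \frac{1}{-2 - 15}} = \left(-885\right) \left(- \frac{1}{4507}\right) + \frac{4888}{2 \frac{1}{-2 - 15}} = \frac{885}{4507} + \frac{4888}{2 \frac{1}{-2 - 15}} = \frac{885}{4507} + \frac{4888}{2 \frac{1}{-17}} = \frac{885}{4507} + \frac{4888}{2 \left(- \frac{1}{17}\right)} = \frac{885}{4507} + \frac{4888}{- \frac{2}{17}} = \frac{885}{4507} + 4888 \left(- \frac{17}{2}\right) = \frac{885}{4507} - 41548 = - \frac{187255951}{4507}$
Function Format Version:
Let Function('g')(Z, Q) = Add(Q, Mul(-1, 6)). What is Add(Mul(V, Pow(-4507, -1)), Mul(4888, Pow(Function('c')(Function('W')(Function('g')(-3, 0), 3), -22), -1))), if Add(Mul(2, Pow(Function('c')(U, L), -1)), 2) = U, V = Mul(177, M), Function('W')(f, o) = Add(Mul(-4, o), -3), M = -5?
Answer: Rational(-187255951, 4507) ≈ -41548.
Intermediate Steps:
Function('g')(Z, Q) = Add(-6, Q) (Function('g')(Z, Q) = Add(Q, -6) = Add(-6, Q))
Function('W')(f, o) = Add(-3, Mul(-4, o))
V = -885 (V = Mul(177, -5) = -885)
Function('c')(U, L) = Mul(2, Pow(Add(-2, U), -1))
Add(Mul(V, Pow(-4507, -1)), Mul(4888, Pow(Function('c')(Function('W')(Function('g')(-3, 0), 3), -22), -1))) = Add(Mul(-885, Pow(-4507, -1)), Mul(4888, Pow(Mul(2, Pow(Add(-2, Add(-3, Mul(-4, 3))), -1)), -1))) = Add(Mul(-885, Rational(-1, 4507)), Mul(4888, Pow(Mul(2, Pow(Add(-2, Add(-3, -12)), -1)), -1))) = Add(Rational(885, 4507), Mul(4888, Pow(Mul(2, Pow(Add(-2, -15), -1)), -1))) = Add(Rational(885, 4507), Mul(4888, Pow(Mul(2, Pow(-17, -1)), -1))) = Add(Rational(885, 4507), Mul(4888, Pow(Mul(2, Rational(-1, 17)), -1))) = Add(Rational(885, 4507), Mul(4888, Pow(Rational(-2, 17), -1))) = Add(Rational(885, 4507), Mul(4888, Rational(-17, 2))) = Add(Rational(885, 4507), -41548) = Rational(-187255951, 4507)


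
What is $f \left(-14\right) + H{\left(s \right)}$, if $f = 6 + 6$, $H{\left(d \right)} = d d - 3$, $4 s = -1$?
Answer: $- \frac{2735}{16} \approx -170.94$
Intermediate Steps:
$s = - \frac{1}{4}$ ($s = \frac{1}{4} \left(-1\right) = - \frac{1}{4} \approx -0.25$)
$H{\left(d \right)} = -3 + d^{2}$ ($H{\left(d \right)} = d^{2} - 3 = -3 + d^{2}$)
$f = 12$
$f \left(-14\right) + H{\left(s \right)} = 12 \left(-14\right) - \left(3 - \left(- \frac{1}{4}\right)^{2}\right) = -168 + \left(-3 + \frac{1}{16}\right) = -168 - \frac{47}{16} = - \frac{2735}{16}$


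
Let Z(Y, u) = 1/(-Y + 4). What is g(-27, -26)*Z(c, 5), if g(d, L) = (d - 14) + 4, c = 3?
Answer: -37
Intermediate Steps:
g(d, L) = -10 + d (g(d, L) = (-14 + d) + 4 = -10 + d)
Z(Y, u) = 1/(4 - Y)
g(-27, -26)*Z(c, 5) = (-10 - 27)*(-1/(-4 + 3)) = -(-37)/(-1) = -(-37)*(-1) = -37*1 = -37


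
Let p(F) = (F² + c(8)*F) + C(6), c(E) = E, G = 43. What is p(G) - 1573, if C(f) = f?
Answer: 626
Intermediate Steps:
p(F) = 6 + F² + 8*F (p(F) = (F² + 8*F) + 6 = 6 + F² + 8*F)
p(G) - 1573 = (6 + 43² + 8*43) - 1573 = (6 + 1849 + 344) - 1573 = 2199 - 1573 = 626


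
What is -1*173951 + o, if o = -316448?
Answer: -490399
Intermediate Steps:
-1*173951 + o = -1*173951 - 316448 = -173951 - 316448 = -490399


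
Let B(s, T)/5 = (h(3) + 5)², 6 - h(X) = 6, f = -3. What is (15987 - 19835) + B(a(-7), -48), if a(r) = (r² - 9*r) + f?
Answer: -3723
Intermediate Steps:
h(X) = 0 (h(X) = 6 - 1*6 = 6 - 6 = 0)
a(r) = -3 + r² - 9*r (a(r) = (r² - 9*r) - 3 = -3 + r² - 9*r)
B(s, T) = 125 (B(s, T) = 5*(0 + 5)² = 5*5² = 5*25 = 125)
(15987 - 19835) + B(a(-7), -48) = (15987 - 19835) + 125 = -3848 + 125 = -3723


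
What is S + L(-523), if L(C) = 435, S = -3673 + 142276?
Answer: 139038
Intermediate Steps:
S = 138603
S + L(-523) = 138603 + 435 = 139038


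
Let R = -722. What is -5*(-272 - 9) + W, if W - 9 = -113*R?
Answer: 83000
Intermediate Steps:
W = 81595 (W = 9 - 113*(-722) = 9 + 81586 = 81595)
-5*(-272 - 9) + W = -5*(-272 - 9) + 81595 = -5*(-281) + 81595 = 1405 + 81595 = 83000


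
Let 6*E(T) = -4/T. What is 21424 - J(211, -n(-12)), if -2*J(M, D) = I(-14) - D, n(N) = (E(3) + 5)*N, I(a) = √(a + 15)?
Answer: 128375/6 ≈ 21396.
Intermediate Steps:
I(a) = √(15 + a)
E(T) = -2/(3*T) (E(T) = (-4/T)/6 = -2/(3*T))
n(N) = 43*N/9 (n(N) = (-⅔/3 + 5)*N = (-⅔*⅓ + 5)*N = (-2/9 + 5)*N = 43*N/9)
J(M, D) = -½ + D/2 (J(M, D) = -(√(15 - 14) - D)/2 = -(√1 - D)/2 = -(1 - D)/2 = -½ + D/2)
21424 - J(211, -n(-12)) = 21424 - (-½ + (-43*(-12)/9)/2) = 21424 - (-½ + (-1*(-172/3))/2) = 21424 - (-½ + (½)*(172/3)) = 21424 - (-½ + 86/3) = 21424 - 1*169/6 = 21424 - 169/6 = 128375/6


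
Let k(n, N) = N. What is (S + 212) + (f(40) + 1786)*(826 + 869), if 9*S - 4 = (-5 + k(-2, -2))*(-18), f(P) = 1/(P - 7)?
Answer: 299727233/99 ≈ 3.0275e+6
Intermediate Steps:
f(P) = 1/(-7 + P)
S = 130/9 (S = 4/9 + ((-5 - 2)*(-18))/9 = 4/9 + (-7*(-18))/9 = 4/9 + (⅑)*126 = 4/9 + 14 = 130/9 ≈ 14.444)
(S + 212) + (f(40) + 1786)*(826 + 869) = (130/9 + 212) + (1/(-7 + 40) + 1786)*(826 + 869) = 2038/9 + (1/33 + 1786)*1695 = 2038/9 + (58939/33)*1695 = 2038/9 + 33300535/11 = 299727233/99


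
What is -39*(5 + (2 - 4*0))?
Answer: -273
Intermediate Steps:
-39*(5 + (2 - 4*0)) = -39*(5 + (2 + 0)) = -39*(5 + 2) = -39*7 = -273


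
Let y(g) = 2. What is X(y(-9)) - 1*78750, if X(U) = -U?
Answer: -78752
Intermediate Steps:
X(y(-9)) - 1*78750 = -1*2 - 1*78750 = -2 - 78750 = -78752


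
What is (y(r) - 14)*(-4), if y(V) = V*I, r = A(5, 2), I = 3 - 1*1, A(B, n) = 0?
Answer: 56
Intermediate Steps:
I = 2 (I = 3 - 1 = 2)
r = 0
y(V) = 2*V (y(V) = V*2 = 2*V)
(y(r) - 14)*(-4) = (2*0 - 14)*(-4) = (0 - 14)*(-4) = -14*(-4) = 56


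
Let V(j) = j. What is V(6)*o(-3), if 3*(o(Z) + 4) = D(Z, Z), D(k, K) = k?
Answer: -30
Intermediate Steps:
o(Z) = -4 + Z/3
V(6)*o(-3) = 6*(-4 + (⅓)*(-3)) = 6*(-4 - 1) = 6*(-5) = -30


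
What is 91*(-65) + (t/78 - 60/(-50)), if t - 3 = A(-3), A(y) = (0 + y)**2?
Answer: -384387/65 ≈ -5913.6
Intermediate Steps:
A(y) = y**2
t = 12 (t = 3 + (-3)**2 = 3 + 9 = 12)
91*(-65) + (t/78 - 60/(-50)) = 91*(-65) + (12/78 - 60/(-50)) = -5915 + (12*(1/78) - 60*(-1/50)) = -5915 + (2/13 + 6/5) = -5915 + 88/65 = -384387/65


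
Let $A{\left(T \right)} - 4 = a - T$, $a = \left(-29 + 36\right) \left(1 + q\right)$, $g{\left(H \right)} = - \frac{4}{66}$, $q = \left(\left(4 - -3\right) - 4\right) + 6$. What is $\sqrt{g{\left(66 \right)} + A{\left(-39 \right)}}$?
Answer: $\frac{\sqrt{122991}}{33} \approx 10.627$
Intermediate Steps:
$q = 9$ ($q = \left(\left(4 + 3\right) - 4\right) + 6 = \left(7 - 4\right) + 6 = 3 + 6 = 9$)
$g{\left(H \right)} = - \frac{2}{33}$ ($g{\left(H \right)} = \left(-4\right) \frac{1}{66} = - \frac{2}{33}$)
$a = 70$ ($a = \left(-29 + 36\right) \left(1 + 9\right) = 7 \cdot 10 = 70$)
$A{\left(T \right)} = 74 - T$ ($A{\left(T \right)} = 4 - \left(-70 + T\right) = 74 - T$)
$\sqrt{g{\left(66 \right)} + A{\left(-39 \right)}} = \sqrt{- \frac{2}{33} + \left(74 - -39\right)} = \sqrt{- \frac{2}{33} + \left(74 + 39\right)} = \sqrt{- \frac{2}{33} + 113} = \sqrt{\frac{3727}{33}} = \frac{\sqrt{122991}}{33}$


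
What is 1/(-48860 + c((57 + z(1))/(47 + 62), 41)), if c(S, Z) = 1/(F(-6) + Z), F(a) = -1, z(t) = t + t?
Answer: -40/1954399 ≈ -2.0467e-5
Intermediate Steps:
z(t) = 2*t
c(S, Z) = 1/(-1 + Z)
1/(-48860 + c((57 + z(1))/(47 + 62), 41)) = 1/(-48860 + 1/(-1 + 41)) = 1/(-48860 + 1/40) = 1/(-1954399/40) = -40/1954399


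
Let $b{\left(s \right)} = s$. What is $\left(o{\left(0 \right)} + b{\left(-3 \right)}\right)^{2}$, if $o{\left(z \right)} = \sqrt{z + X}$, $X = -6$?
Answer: $\left(3 - i \sqrt{6}\right)^{2} \approx 3.0 - 14.697 i$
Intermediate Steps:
$o{\left(z \right)} = \sqrt{-6 + z}$ ($o{\left(z \right)} = \sqrt{z - 6} = \sqrt{-6 + z}$)
$\left(o{\left(0 \right)} + b{\left(-3 \right)}\right)^{2} = \left(\sqrt{-6 + 0} - 3\right)^{2} = \left(\sqrt{-6} - 3\right)^{2} = \left(i \sqrt{6} - 3\right)^{2} = \left(-3 + i \sqrt{6}\right)^{2}$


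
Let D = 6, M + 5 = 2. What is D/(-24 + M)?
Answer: -2/9 ≈ -0.22222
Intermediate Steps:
M = -3 (M = -5 + 2 = -3)
D/(-24 + M) = 6/(-24 - 3) = 6/(-27) = 6*(-1/27) = -2/9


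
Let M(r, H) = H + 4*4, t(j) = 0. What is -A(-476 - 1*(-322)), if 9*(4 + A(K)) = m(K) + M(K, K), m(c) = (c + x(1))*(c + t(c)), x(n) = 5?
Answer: -22772/9 ≈ -2530.2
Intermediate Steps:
M(r, H) = 16 + H (M(r, H) = H + 16 = 16 + H)
m(c) = c*(5 + c) (m(c) = (c + 5)*(c + 0) = (5 + c)*c = c*(5 + c))
A(K) = -20/9 + K/9 + K*(5 + K)/9 (A(K) = -4 + (K*(5 + K) + (16 + K))/9 = -4 + (16 + K + K*(5 + K))/9 = -4 + (16/9 + K/9 + K*(5 + K)/9) = -20/9 + K/9 + K*(5 + K)/9)
-A(-476 - 1*(-322)) = -(-20/9 + (-476 - 1*(-322))²/9 + 2*(-476 - 1*(-322))/3) = -(-20/9 + (-476 + 322)²/9 + 2*(-476 + 322)/3) = -(-20/9 + (⅑)*(-154)² + (⅔)*(-154)) = -(-20/9 + (⅑)*23716 - 308/3) = -(-20/9 + 23716/9 - 308/3) = -1*22772/9 = -22772/9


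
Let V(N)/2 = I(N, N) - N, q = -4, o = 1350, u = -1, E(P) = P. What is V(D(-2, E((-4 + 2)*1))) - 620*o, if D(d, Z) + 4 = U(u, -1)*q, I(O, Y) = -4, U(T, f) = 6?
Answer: -836952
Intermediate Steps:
D(d, Z) = -28 (D(d, Z) = -4 + 6*(-4) = -4 - 24 = -28)
V(N) = -8 - 2*N (V(N) = 2*(-4 - N) = -8 - 2*N)
V(D(-2, E((-4 + 2)*1))) - 620*o = (-8 - 2*(-28)) - 620*1350 = (-8 + 56) - 837000 = 48 - 837000 = -836952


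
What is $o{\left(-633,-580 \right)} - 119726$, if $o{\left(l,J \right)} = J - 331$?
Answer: $-120637$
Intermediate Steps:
$o{\left(l,J \right)} = -331 + J$
$o{\left(-633,-580 \right)} - 119726 = \left(-331 - 580\right) - 119726 = -911 - 119726 = -120637$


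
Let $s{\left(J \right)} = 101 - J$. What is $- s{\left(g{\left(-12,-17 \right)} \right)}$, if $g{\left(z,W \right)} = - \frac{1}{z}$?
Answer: $- \frac{1211}{12} \approx -100.92$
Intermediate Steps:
$- s{\left(g{\left(-12,-17 \right)} \right)} = - (101 - - \frac{1}{-12}) = - (101 - \left(-1\right) \left(- \frac{1}{12}\right)) = - (101 - \frac{1}{12}) = \left(-1\right) \frac{1211}{12} = - \frac{1211}{12}$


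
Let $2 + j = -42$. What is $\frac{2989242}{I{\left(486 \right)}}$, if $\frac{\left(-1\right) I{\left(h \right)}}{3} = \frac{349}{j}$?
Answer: $\frac{43842216}{349} \approx 1.2562 \cdot 10^{5}$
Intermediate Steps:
$j = -44$ ($j = -2 - 42 = -44$)
$I{\left(h \right)} = \frac{1047}{44}$ ($I{\left(h \right)} = - 3 \frac{349}{-44} = - 3 \cdot 349 \left(- \frac{1}{44}\right) = \left(-3\right) \left(- \frac{349}{44}\right) = \frac{1047}{44}$)
$\frac{2989242}{I{\left(486 \right)}} = \frac{2989242}{\frac{1047}{44}} = 2989242 \cdot \frac{44}{1047} = \frac{43842216}{349}$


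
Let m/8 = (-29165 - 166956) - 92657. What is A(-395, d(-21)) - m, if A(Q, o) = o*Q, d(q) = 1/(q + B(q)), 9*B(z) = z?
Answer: 32343373/14 ≈ 2.3102e+6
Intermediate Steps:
m = -2310224 (m = 8*((-29165 - 166956) - 92657) = 8*(-196121 - 92657) = 8*(-288778) = -2310224)
B(z) = z/9
d(q) = 9/(10*q) (d(q) = 1/(q + q/9) = 1/(10*q/9) = 9/(10*q))
A(Q, o) = Q*o
A(-395, d(-21)) - m = -711/(2*(-21)) - 1*(-2310224) = -711*(-1)/(2*21) + 2310224 = -395*(-3/70) + 2310224 = 237/14 + 2310224 = 32343373/14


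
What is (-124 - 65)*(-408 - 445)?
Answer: 161217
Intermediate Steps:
(-124 - 65)*(-408 - 445) = -189*(-853) = 161217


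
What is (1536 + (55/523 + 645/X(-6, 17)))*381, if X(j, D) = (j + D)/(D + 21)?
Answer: 8250914283/5753 ≈ 1.4342e+6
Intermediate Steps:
X(j, D) = (D + j)/(21 + D)
(1536 + (55/523 + 645/X(-6, 17)))*381 = (1536 + (55/523 + 645/(((17 - 6)/(21 + 17)))))*381 = (1536 + (55*(1/523) + 645/((11/38))))*381 = (1536 + (55/523 + 645/(((1/38)*11))))*381 = (1536 + (55/523 + 645/(11/38)))*381 = (1536 + (55/523 + 645*(38/11)))*381 = (1536 + (55/523 + 24510/11))*381 = (1536 + 12819335/5753)*381 = (21655943/5753)*381 = 8250914283/5753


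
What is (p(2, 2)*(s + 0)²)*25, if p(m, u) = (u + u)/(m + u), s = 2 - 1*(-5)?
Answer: 1225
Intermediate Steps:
s = 7 (s = 2 + 5 = 7)
p(m, u) = 2*u/(m + u) (p(m, u) = (2*u)/(m + u) = 2*u/(m + u))
(p(2, 2)*(s + 0)²)*25 = ((2*2/(2 + 2))*(7 + 0)²)*25 = ((2*2/4)*7²)*25 = ((2*2*(¼))*49)*25 = (1*49)*25 = 49*25 = 1225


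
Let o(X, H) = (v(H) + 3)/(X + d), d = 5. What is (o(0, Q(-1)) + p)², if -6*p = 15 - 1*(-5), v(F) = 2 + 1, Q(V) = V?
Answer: 1024/225 ≈ 4.5511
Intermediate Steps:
v(F) = 3
o(X, H) = 6/(5 + X) (o(X, H) = (3 + 3)/(X + 5) = 6/(5 + X))
p = -10/3 (p = -(15 - 1*(-5))/6 = -(15 + 5)/6 = -⅙*20 = -10/3 ≈ -3.3333)
(o(0, Q(-1)) + p)² = (6/(5 + 0) - 10/3)² = (6/5 - 10/3)² = (-32/15)² = 1024/225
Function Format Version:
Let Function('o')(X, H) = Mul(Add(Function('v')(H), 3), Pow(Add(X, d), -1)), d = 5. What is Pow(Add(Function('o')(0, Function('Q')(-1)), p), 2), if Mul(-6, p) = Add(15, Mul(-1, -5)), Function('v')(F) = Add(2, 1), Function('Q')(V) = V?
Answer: Rational(1024, 225) ≈ 4.5511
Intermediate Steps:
Function('v')(F) = 3
Function('o')(X, H) = Mul(6, Pow(Add(5, X), -1)) (Function('o')(X, H) = Mul(Add(3, 3), Pow(Add(X, 5), -1)) = Mul(6, Pow(Add(5, X), -1)))
p = Rational(-10, 3) (p = Mul(Rational(-1, 6), Add(15, Mul(-1, -5))) = Mul(Rational(-1, 6), Add(15, 5)) = Mul(Rational(-1, 6), 20) = Rational(-10, 3) ≈ -3.3333)
Pow(Add(Function('o')(0, Function('Q')(-1)), p), 2) = Pow(Add(Mul(6, Pow(Add(5, 0), -1)), Rational(-10, 3)), 2) = Pow(Add(Mul(6, Pow(5, -1)), Rational(-10, 3)), 2) = Pow(Add(Mul(6, Rational(1, 5)), Rational(-10, 3)), 2) = Pow(Add(Rational(6, 5), Rational(-10, 3)), 2) = Pow(Rational(-32, 15), 2) = Rational(1024, 225)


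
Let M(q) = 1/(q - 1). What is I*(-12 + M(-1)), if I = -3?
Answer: 75/2 ≈ 37.500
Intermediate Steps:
M(q) = 1/(-1 + q)
I*(-12 + M(-1)) = -3*(-12 + 1/(-1 - 1)) = -3*(-12 + 1/(-2)) = -3*(-12 - ½) = -3*(-25/2) = 75/2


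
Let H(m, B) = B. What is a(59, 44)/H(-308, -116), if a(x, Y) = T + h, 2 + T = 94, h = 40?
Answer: -33/29 ≈ -1.1379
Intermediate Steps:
T = 92 (T = -2 + 94 = 92)
a(x, Y) = 132 (a(x, Y) = 92 + 40 = 132)
a(59, 44)/H(-308, -116) = 132/(-116) = 132*(-1/116) = -33/29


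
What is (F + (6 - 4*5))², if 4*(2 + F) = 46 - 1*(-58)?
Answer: 100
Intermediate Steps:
F = 24 (F = -2 + (46 - 1*(-58))/4 = -2 + (46 + 58)/4 = -2 + (¼)*104 = -2 + 26 = 24)
(F + (6 - 4*5))² = (24 + (6 - 4*5))² = (24 + (6 - 20))² = (24 - 14)² = 10² = 100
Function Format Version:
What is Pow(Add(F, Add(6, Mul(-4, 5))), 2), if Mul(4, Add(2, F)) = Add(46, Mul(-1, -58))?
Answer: 100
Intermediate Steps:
F = 24 (F = Add(-2, Mul(Rational(1, 4), Add(46, Mul(-1, -58)))) = Add(-2, Mul(Rational(1, 4), Add(46, 58))) = Add(-2, Mul(Rational(1, 4), 104)) = Add(-2, 26) = 24)
Pow(Add(F, Add(6, Mul(-4, 5))), 2) = Pow(Add(24, Add(6, Mul(-4, 5))), 2) = Pow(Add(24, Add(6, -20)), 2) = Pow(Add(24, -14), 2) = Pow(10, 2) = 100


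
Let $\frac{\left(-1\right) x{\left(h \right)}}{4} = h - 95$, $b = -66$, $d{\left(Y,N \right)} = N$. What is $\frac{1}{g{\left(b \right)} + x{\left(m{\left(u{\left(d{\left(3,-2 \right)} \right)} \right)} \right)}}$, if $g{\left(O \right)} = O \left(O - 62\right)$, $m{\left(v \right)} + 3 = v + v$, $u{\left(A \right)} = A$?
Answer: $\frac{1}{8856} \approx 0.00011292$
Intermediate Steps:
$m{\left(v \right)} = -3 + 2 v$ ($m{\left(v \right)} = -3 + \left(v + v\right) = -3 + 2 v$)
$x{\left(h \right)} = 380 - 4 h$ ($x{\left(h \right)} = - 4 \left(h - 95\right) = - 4 \left(-95 + h\right) = 380 - 4 h$)
$g{\left(O \right)} = O \left(-62 + O\right)$
$\frac{1}{g{\left(b \right)} + x{\left(m{\left(u{\left(d{\left(3,-2 \right)} \right)} \right)} \right)}} = \frac{1}{- 66 \left(-62 - 66\right) + \left(380 - 4 \left(-3 + 2 \left(-2\right)\right)\right)} = \frac{1}{\left(-66\right) \left(-128\right) + \left(380 - 4 \left(-3 - 4\right)\right)} = \frac{1}{8448 + \left(380 - -28\right)} = \frac{1}{8448 + \left(380 + 28\right)} = \frac{1}{8448 + 408} = \frac{1}{8856}$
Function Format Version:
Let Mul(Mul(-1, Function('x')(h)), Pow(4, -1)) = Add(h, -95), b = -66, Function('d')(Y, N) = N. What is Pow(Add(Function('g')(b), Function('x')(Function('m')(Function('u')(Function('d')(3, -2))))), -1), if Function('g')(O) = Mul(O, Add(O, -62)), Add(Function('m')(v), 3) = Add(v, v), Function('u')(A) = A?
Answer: Rational(1, 8856) ≈ 0.00011292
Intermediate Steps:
Function('m')(v) = Add(-3, Mul(2, v)) (Function('m')(v) = Add(-3, Add(v, v)) = Add(-3, Mul(2, v)))
Function('x')(h) = Add(380, Mul(-4, h)) (Function('x')(h) = Mul(-4, Add(h, -95)) = Mul(-4, Add(-95, h)) = Add(380, Mul(-4, h)))
Function('g')(O) = Mul(O, Add(-62, O))
Pow(Add(Function('g')(b), Function('x')(Function('m')(Function('u')(Function('d')(3, -2))))), -1) = Pow(Add(Mul(-66, Add(-62, -66)), Add(380, Mul(-4, Add(-3, Mul(2, -2))))), -1) = Pow(Add(Mul(-66, -128), Add(380, Mul(-4, Add(-3, -4)))), -1) = Pow(Add(8448, Add(380, Mul(-4, -7))), -1) = Pow(Add(8448, Add(380, 28)), -1) = Pow(Add(8448, 408), -1) = Pow(8856, -1) = Rational(1, 8856)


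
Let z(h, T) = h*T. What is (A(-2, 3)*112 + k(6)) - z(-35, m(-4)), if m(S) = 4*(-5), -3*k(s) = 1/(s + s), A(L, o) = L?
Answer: -33265/36 ≈ -924.03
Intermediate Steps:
k(s) = -1/(6*s) (k(s) = -1/(3*(s + s)) = -1/(2*s)/3 = -1/(6*s))
m(S) = -20
z(h, T) = T*h
(A(-2, 3)*112 + k(6)) - z(-35, m(-4)) = (-2*112 - ⅙/6) - (-20)*(-35) = (-224 - ⅙*⅙) - 1*700 = (-224 - 1/36) - 700 = -8065/36 - 700 = -33265/36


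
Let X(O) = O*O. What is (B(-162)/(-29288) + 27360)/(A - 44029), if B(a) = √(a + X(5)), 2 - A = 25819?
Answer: -4560/11641 + I*√137/2045649648 ≈ -0.39172 + 5.7218e-9*I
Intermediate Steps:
X(O) = O²
A = -25817 (A = 2 - 1*25819 = 2 - 25819 = -25817)
B(a) = √(25 + a) (B(a) = √(a + 5²) = √(a + 25) = √(25 + a))
(B(-162)/(-29288) + 27360)/(A - 44029) = (√(25 - 162)/(-29288) + 27360)/(-25817 - 44029) = (√(-137)*(-1/29288) + 27360)/(-69846) = ((I*√137)*(-1/29288) + 27360)*(-1/69846) = (-I*√137/29288 + 27360)*(-1/69846) = (27360 - I*√137/29288)*(-1/69846) = -4560/11641 + I*√137/2045649648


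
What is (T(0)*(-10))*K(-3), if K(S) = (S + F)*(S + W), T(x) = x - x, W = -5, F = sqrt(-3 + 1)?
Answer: 0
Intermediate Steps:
F = I*sqrt(2) (F = sqrt(-2) = I*sqrt(2) ≈ 1.4142*I)
T(x) = 0
K(S) = (-5 + S)*(S + I*sqrt(2)) (K(S) = (S + I*sqrt(2))*(S - 5) = (S + I*sqrt(2))*(-5 + S) = (-5 + S)*(S + I*sqrt(2)))
(T(0)*(-10))*K(-3) = (0*(-10))*((-3)**2 - 5*(-3) - 5*I*sqrt(2) + I*(-3)*sqrt(2)) = 0*(9 + 15 - 5*I*sqrt(2) - 3*I*sqrt(2)) = 0*(24 - 8*I*sqrt(2)) = 0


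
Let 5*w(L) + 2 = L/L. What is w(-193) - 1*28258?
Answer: -141291/5 ≈ -28258.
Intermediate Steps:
w(L) = -⅕ (w(L) = -⅖ + (L/L)/5 = -⅖ + (⅕)*1 = -⅖ + ⅕ = -⅕)
w(-193) - 1*28258 = -⅕ - 1*28258 = -⅕ - 28258 = -141291/5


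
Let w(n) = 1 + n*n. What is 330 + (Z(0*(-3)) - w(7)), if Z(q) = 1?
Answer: 281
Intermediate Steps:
w(n) = 1 + n²
330 + (Z(0*(-3)) - w(7)) = 330 + (1 - (1 + 7²)) = 330 + (1 - (1 + 49)) = 330 + (1 - 1*50) = 330 + (1 - 50) = 330 - 49 = 281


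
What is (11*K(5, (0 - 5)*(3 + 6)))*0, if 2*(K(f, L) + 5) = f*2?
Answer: 0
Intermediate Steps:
K(f, L) = -5 + f (K(f, L) = -5 + (f*2)/2 = -5 + (2*f)/2 = -5 + f)
(11*K(5, (0 - 5)*(3 + 6)))*0 = (11*(-5 + 5))*0 = (11*0)*0 = 0*0 = 0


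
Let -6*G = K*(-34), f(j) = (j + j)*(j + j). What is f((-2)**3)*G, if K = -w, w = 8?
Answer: -34816/3 ≈ -11605.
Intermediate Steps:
f(j) = 4*j**2 (f(j) = (2*j)*(2*j) = 4*j**2)
K = -8 (K = -1*8 = -8)
G = -136/3 (G = -(-4)*(-34)/3 = -1/6*272 = -136/3 ≈ -45.333)
f((-2)**3)*G = (4*((-2)**3)**2)*(-136/3) = (4*(-8)**2)*(-136/3) = (4*64)*(-136/3) = 256*(-136/3) = -34816/3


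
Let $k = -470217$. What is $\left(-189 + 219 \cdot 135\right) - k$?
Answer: $499593$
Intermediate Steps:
$\left(-189 + 219 \cdot 135\right) - k = \left(-189 + 219 \cdot 135\right) - -470217 = \left(-189 + 29565\right) + 470217 = 29376 + 470217 = 499593$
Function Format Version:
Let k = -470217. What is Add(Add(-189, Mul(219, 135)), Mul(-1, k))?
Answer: 499593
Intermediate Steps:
Add(Add(-189, Mul(219, 135)), Mul(-1, k)) = Add(Add(-189, Mul(219, 135)), Mul(-1, -470217)) = Add(Add(-189, 29565), 470217) = Add(29376, 470217) = 499593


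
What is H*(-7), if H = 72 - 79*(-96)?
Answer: -53592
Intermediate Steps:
H = 7656 (H = 72 + 7584 = 7656)
H*(-7) = 7656*(-7) = -53592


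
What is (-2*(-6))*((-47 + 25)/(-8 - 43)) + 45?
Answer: 853/17 ≈ 50.176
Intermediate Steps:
(-2*(-6))*((-47 + 25)/(-8 - 43)) + 45 = 12*(-22/(-51)) + 45 = 12*(-22*(-1/51)) + 45 = 12*(22/51) + 45 = 88/17 + 45 = 853/17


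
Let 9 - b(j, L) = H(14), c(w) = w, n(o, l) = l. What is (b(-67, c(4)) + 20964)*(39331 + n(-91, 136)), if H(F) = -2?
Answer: 827820325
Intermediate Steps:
b(j, L) = 11 (b(j, L) = 9 - 1*(-2) = 9 + 2 = 11)
(b(-67, c(4)) + 20964)*(39331 + n(-91, 136)) = (11 + 20964)*(39331 + 136) = 20975*39467 = 827820325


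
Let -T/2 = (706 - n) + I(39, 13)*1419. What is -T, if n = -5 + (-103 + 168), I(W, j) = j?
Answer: 38186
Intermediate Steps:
n = 60 (n = -5 + 65 = 60)
T = -38186 (T = -2*((706 - 1*60) + 13*1419) = -2*((706 - 60) + 18447) = -2*(646 + 18447) = -2*19093 = -38186)
-T = -1*(-38186) = 38186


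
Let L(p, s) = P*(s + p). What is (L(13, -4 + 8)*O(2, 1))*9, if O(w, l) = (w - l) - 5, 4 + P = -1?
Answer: 3060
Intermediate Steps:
P = -5 (P = -4 - 1 = -5)
L(p, s) = -5*p - 5*s (L(p, s) = -5*(s + p) = -5*(p + s) = -5*p - 5*s)
O(w, l) = -5 + w - l
(L(13, -4 + 8)*O(2, 1))*9 = ((-5*13 - 5*(-4 + 8))*(-5 + 2 - 1*1))*9 = ((-65 - 5*4)*(-5 + 2 - 1))*9 = ((-65 - 20)*(-4))*9 = -85*(-4)*9 = 340*9 = 3060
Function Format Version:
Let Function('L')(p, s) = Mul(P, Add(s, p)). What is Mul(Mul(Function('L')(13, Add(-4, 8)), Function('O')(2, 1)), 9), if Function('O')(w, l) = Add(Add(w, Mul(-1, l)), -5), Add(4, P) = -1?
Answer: 3060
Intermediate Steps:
P = -5 (P = Add(-4, -1) = -5)
Function('L')(p, s) = Add(Mul(-5, p), Mul(-5, s)) (Function('L')(p, s) = Mul(-5, Add(s, p)) = Mul(-5, Add(p, s)) = Add(Mul(-5, p), Mul(-5, s)))
Function('O')(w, l) = Add(-5, w, Mul(-1, l))
Mul(Mul(Function('L')(13, Add(-4, 8)), Function('O')(2, 1)), 9) = Mul(Mul(Add(Mul(-5, 13), Mul(-5, Add(-4, 8))), Add(-5, 2, Mul(-1, 1))), 9) = Mul(Mul(Add(-65, Mul(-5, 4)), Add(-5, 2, -1)), 9) = Mul(Mul(Add(-65, -20), -4), 9) = Mul(Mul(-85, -4), 9) = Mul(340, 9) = 3060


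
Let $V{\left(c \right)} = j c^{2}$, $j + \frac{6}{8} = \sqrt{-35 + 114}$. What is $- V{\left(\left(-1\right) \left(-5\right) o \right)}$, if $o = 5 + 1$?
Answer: $675 - 900 \sqrt{79} \approx -7324.4$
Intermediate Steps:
$o = 6$
$j = - \frac{3}{4} + \sqrt{79}$ ($j = - \frac{3}{4} + \sqrt{-35 + 114} = - \frac{3}{4} + \sqrt{79} \approx 8.1382$)
$V{\left(c \right)} = c^{2} \left(- \frac{3}{4} + \sqrt{79}\right)$ ($V{\left(c \right)} = \left(- \frac{3}{4} + \sqrt{79}\right) c^{2} = c^{2} \left(- \frac{3}{4} + \sqrt{79}\right)$)
$- V{\left(\left(-1\right) \left(-5\right) o \right)} = - \left(\left(-1\right) \left(-5\right) 6\right)^{2} \left(- \frac{3}{4} + \sqrt{79}\right) = - \left(5 \cdot 6\right)^{2} \left(- \frac{3}{4} + \sqrt{79}\right) = - 30^{2} \left(- \frac{3}{4} + \sqrt{79}\right) = - 900 \left(- \frac{3}{4} + \sqrt{79}\right) = - (-675 + 900 \sqrt{79}) = 675 - 900 \sqrt{79}$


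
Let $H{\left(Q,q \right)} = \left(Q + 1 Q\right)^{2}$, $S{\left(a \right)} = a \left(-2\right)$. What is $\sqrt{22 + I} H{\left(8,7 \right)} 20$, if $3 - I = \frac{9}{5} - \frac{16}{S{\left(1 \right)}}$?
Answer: $2048 \sqrt{95} \approx 19961.0$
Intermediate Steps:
$S{\left(a \right)} = - 2 a$
$H{\left(Q,q \right)} = 4 Q^{2}$ ($H{\left(Q,q \right)} = \left(Q + Q\right)^{2} = \left(2 Q\right)^{2} = 4 Q^{2}$)
$I = - \frac{34}{5}$ ($I = 3 - \left(\frac{9}{5} - \frac{16}{\left(-2\right) 1}\right) = 3 - \left(9 \cdot \frac{1}{5} - \frac{16}{-2}\right) = 3 - \left(\frac{9}{5} - -8\right) = 3 - \left(\frac{9}{5} + 8\right) = 3 - \frac{49}{5} = - \frac{34}{5} \approx -6.8$)
$\sqrt{22 + I} H{\left(8,7 \right)} 20 = \sqrt{22 - \frac{34}{5}} \cdot 4 \cdot 8^{2} \cdot 20 = \sqrt{\frac{76}{5}} \cdot 4 \cdot 64 \cdot 20 = \frac{2 \sqrt{95}}{5} \cdot 256 \cdot 20 = \frac{512 \sqrt{95}}{5} \cdot 20 = 2048 \sqrt{95}$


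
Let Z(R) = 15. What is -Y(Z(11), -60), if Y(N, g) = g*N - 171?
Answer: 1071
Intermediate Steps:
Y(N, g) = -171 + N*g (Y(N, g) = N*g - 171 = -171 + N*g)
-Y(Z(11), -60) = -(-171 + 15*(-60)) = -(-171 - 900) = -1*(-1071) = 1071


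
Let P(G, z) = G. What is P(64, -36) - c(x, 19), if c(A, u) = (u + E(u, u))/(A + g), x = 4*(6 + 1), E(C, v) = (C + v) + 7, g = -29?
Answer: 128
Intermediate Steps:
E(C, v) = 7 + C + v
x = 28 (x = 4*7 = 28)
c(A, u) = (7 + 3*u)/(-29 + A) (c(A, u) = (u + (7 + u + u))/(A - 29) = (u + (7 + 2*u))/(-29 + A) = (7 + 3*u)/(-29 + A))
P(64, -36) - c(x, 19) = 64 - (7 + 3*19)/(-29 + 28) = 64 - (7 + 57)/(-1) = 64 - (-1)*64 = 64 - 1*(-64) = 64 + 64 = 128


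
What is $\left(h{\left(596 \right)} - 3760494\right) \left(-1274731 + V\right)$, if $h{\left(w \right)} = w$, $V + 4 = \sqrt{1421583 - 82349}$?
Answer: $4792873577030 - 3759898 \sqrt{1339234} \approx 4.7885 \cdot 10^{12}$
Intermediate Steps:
$V = -4 + \sqrt{1339234}$ ($V = -4 + \sqrt{1421583 - 82349} = -4 + \sqrt{1339234} \approx 1153.3$)
$\left(h{\left(596 \right)} - 3760494\right) \left(-1274731 + V\right) = \left(596 - 3760494\right) \left(-1274731 - \left(4 - \sqrt{1339234}\right)\right) = - 3759898 \left(-1274735 + \sqrt{1339234}\right) = 4792873577030 - 3759898 \sqrt{1339234}$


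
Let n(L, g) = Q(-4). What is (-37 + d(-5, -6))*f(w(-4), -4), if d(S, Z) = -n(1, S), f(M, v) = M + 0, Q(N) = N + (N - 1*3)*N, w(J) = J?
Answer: 244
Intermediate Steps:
Q(N) = N + N*(-3 + N) (Q(N) = N + (N - 3)*N = N + (-3 + N)*N = N + N*(-3 + N))
n(L, g) = 24 (n(L, g) = -4*(-2 - 4) = -4*(-6) = 24)
f(M, v) = M
d(S, Z) = -24 (d(S, Z) = -1*24 = -24)
(-37 + d(-5, -6))*f(w(-4), -4) = (-37 - 24)*(-4) = -61*(-4) = 244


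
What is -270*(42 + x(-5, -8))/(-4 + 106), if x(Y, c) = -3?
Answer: -1755/17 ≈ -103.24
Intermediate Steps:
-270*(42 + x(-5, -8))/(-4 + 106) = -270*(42 - 3)/(-4 + 106) = -10530/102 = -270*13/34 = -1755/17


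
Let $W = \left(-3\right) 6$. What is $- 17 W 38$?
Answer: $11628$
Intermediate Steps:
$W = -18$
$- 17 W 38 = \left(-17\right) \left(-18\right) 38 = 306 \cdot 38 = 11628$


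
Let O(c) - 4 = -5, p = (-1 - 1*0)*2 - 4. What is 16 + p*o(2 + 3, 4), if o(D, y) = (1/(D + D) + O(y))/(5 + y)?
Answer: 83/5 ≈ 16.600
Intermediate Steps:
p = -6 (p = (-1 + 0)*2 - 4 = -1*2 - 4 = -2 - 4 = -6)
O(c) = -1 (O(c) = 4 - 5 = -1)
o(D, y) = (-1 + 1/(2*D))/(5 + y) (o(D, y) = (1/(D + D) - 1)/(5 + y) = (1/(2*D) - 1)/(5 + y) = (-1 + 1/(2*D))/(5 + y))
16 + p*o(2 + 3, 4) = 16 - 6*(½ - (2 + 3))/((2 + 3)*(5 + 4)) = 16 - 6*(½ - 1*5)/(5*9) = 16 - 6*(½ - 5)/(5*9) = 16 - 6*(-9)/(5*9*2) = 16 - 6*(-⅒) = 16 + ⅗ = 83/5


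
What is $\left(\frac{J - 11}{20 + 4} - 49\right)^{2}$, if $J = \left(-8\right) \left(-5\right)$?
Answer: $\frac{1315609}{576} \approx 2284.0$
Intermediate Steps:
$J = 40$
$\left(\frac{J - 11}{20 + 4} - 49\right)^{2} = \left(\frac{40 - 11}{20 + 4} - 49\right)^{2} = \left(\frac{29}{24} - 49\right)^{2} = \left(- \frac{1147}{24}\right)^{2} = \frac{1315609}{576}$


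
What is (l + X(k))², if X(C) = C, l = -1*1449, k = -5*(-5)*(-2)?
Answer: 2247001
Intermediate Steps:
k = -50 (k = 25*(-2) = -50)
l = -1449
(l + X(k))² = (-1449 - 50)² = (-1499)² = 2247001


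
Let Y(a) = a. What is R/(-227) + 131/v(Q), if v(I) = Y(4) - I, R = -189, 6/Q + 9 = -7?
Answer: 244511/7945 ≈ 30.775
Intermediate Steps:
Q = -3/8 (Q = 6/(-9 - 7) = 6/(-16) = 6*(-1/16) = -3/8 ≈ -0.37500)
v(I) = 4 - I
R/(-227) + 131/v(Q) = -189/(-227) + 131/(4 - 1*(-3/8)) = -189*(-1/227) + 131/(4 + 3/8) = 189/227 + 131/(35/8) = 189/227 + 131*(8/35) = 189/227 + 1048/35 = 244511/7945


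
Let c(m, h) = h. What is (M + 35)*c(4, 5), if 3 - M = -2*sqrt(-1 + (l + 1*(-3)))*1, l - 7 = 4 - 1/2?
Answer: 190 + 5*sqrt(26) ≈ 215.50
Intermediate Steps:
l = 21/2 (l = 7 + (4 - 1/2) = 7 + 7/2 = 21/2 ≈ 10.500)
M = 3 + sqrt(26) (M = 3 - (-2*sqrt(-1 + (21/2 + 1*(-3)))) = 3 - (-2*sqrt(-1 + (21/2 - 3))) = 3 - (-2*sqrt(-1 + 15/2)) = 3 - (-sqrt(26)) = 3 - (-1)*sqrt(26) = 3 + sqrt(26) ≈ 8.0990)
(M + 35)*c(4, 5) = ((3 + sqrt(26)) + 35)*5 = (38 + sqrt(26))*5 = 190 + 5*sqrt(26)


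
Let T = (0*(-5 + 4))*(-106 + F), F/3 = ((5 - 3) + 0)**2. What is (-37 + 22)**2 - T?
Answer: 225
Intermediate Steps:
F = 12 (F = 3*((5 - 3) + 0)**2 = 3*(2 + 0)**2 = 3*2**2 = 3*4 = 12)
T = 0 (T = (0*(-5 + 4))*(-106 + 12) = (0*(-1))*(-94) = 0*(-94) = 0)
(-37 + 22)**2 - T = (-37 + 22)**2 - 1*0 = (-15)**2 + 0 = 225 + 0 = 225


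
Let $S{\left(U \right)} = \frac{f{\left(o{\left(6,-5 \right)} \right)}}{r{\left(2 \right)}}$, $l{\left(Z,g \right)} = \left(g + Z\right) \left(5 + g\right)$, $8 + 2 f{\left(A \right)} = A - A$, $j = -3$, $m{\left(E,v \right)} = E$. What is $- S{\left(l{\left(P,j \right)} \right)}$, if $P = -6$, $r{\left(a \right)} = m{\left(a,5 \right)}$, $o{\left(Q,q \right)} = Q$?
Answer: $2$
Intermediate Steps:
$r{\left(a \right)} = a$
$f{\left(A \right)} = -4$ ($f{\left(A \right)} = -4 + \frac{A - A}{2} = -4 + \frac{1}{2} \cdot 0 = -4 + 0 = -4$)
$l{\left(Z,g \right)} = \left(5 + g\right) \left(Z + g\right)$ ($l{\left(Z,g \right)} = \left(Z + g\right) \left(5 + g\right) = \left(5 + g\right) \left(Z + g\right)$)
$S{\left(U \right)} = -2$ ($S{\left(U \right)} = - \frac{4}{2} = \left(-4\right) \frac{1}{2} = -2$)
$- S{\left(l{\left(P,j \right)} \right)} = \left(-1\right) \left(-2\right) = 2$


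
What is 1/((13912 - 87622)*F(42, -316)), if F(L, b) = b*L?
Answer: 1/978279120 ≈ 1.0222e-9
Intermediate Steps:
F(L, b) = L*b
1/((13912 - 87622)*F(42, -316)) = 1/((13912 - 87622)*((42*(-316)))) = 1/(-73710*(-13272)) = -1/73710*(-1/13272) = 1/978279120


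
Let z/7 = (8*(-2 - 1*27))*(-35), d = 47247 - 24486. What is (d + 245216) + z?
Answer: 324817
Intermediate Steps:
d = 22761
z = 56840 (z = 7*((8*(-2 - 1*27))*(-35)) = 7*((8*(-2 - 27))*(-35)) = 7*((8*(-29))*(-35)) = 7*(-232*(-35)) = 7*8120 = 56840)
(d + 245216) + z = (22761 + 245216) + 56840 = 267977 + 56840 = 324817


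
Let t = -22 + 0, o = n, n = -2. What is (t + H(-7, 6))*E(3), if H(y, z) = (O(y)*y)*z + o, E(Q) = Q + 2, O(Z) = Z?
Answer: 1350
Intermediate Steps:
o = -2
E(Q) = 2 + Q
t = -22
H(y, z) = -2 + z*y² (H(y, z) = (y*y)*z - 2 = y²*z - 2 = z*y² - 2 = -2 + z*y²)
(t + H(-7, 6))*E(3) = (-22 + (-2 + 6*(-7)²))*(2 + 3) = (-22 + (-2 + 6*49))*5 = (-22 + (-2 + 294))*5 = (-22 + 292)*5 = 270*5 = 1350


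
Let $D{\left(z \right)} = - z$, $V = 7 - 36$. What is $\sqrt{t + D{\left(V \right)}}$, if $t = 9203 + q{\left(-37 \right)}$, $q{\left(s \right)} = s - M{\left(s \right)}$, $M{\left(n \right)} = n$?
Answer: $4 \sqrt{577} \approx 96.083$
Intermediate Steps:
$q{\left(s \right)} = 0$ ($q{\left(s \right)} = s - s = 0$)
$V = -29$ ($V = 7 - 36 = -29$)
$t = 9203$ ($t = 9203 + 0 = 9203$)
$\sqrt{t + D{\left(V \right)}} = \sqrt{9203 - -29} = \sqrt{9203 + 29} = \sqrt{9232} = 4 \sqrt{577}$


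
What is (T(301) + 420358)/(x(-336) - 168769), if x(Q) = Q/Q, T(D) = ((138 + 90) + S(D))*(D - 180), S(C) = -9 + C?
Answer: -241639/84384 ≈ -2.8636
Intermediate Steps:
T(D) = (-180 + D)*(219 + D) (T(D) = ((138 + 90) + (-9 + D))*(D - 180) = (228 + (-9 + D))*(-180 + D) = (219 + D)*(-180 + D) = (-180 + D)*(219 + D))
x(Q) = 1
(T(301) + 420358)/(x(-336) - 168769) = ((-39420 + 301² + 39*301) + 420358)/(1 - 168769) = ((-39420 + 90601 + 11739) + 420358)/(-168768) = (62920 + 420358)*(-1/168768) = 483278*(-1/168768) = -241639/84384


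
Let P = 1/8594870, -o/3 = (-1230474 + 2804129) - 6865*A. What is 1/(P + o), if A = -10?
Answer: -8594870/42346193926049 ≈ -2.0297e-7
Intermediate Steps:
o = -4926915 (o = -3*((-1230474 + 2804129) - 6865*(-10)) = -3*(1573655 + 68650) = -3*1642305 = -4926915)
P = 1/8594870 ≈ 1.1635e-7
1/(P + o) = 1/(1/8594870 - 4926915) = 1/(-42346193926049/8594870) = -8594870/42346193926049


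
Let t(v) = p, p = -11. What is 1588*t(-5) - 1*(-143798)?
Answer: 126330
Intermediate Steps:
t(v) = -11
1588*t(-5) - 1*(-143798) = 1588*(-11) - 1*(-143798) = -17468 + 143798 = 126330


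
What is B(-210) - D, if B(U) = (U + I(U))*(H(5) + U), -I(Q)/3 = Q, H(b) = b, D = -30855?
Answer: -55245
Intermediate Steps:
I(Q) = -3*Q
B(U) = -2*U*(5 + U) (B(U) = (U - 3*U)*(5 + U) = (-2*U)*(5 + U) = -2*U*(5 + U))
B(-210) - D = 2*(-210)*(-5 - 1*(-210)) - 1*(-30855) = 2*(-210)*(-5 + 210) + 30855 = 2*(-210)*205 + 30855 = -86100 + 30855 = -55245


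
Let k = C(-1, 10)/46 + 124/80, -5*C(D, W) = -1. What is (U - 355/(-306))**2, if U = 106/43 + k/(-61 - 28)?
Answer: 37770794112327409/2901853215797904 ≈ 13.016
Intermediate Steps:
C(D, W) = 1/5 (C(D, W) = -1/5*(-1) = 1/5)
k = 143/92 (k = (1/5)/46 + 124/80 = (1/5)*(1/46) + 124*(1/80) = 1/230 + 31/20 = 143/92 ≈ 1.5543)
U = 861779/352084 (U = 106/43 + 143/(92*(-61 - 28)) = 106*(1/43) + (143/92)/(-89) = 106/43 + (143/92)*(-1/89) = 106/43 - 143/8188 = 861779/352084 ≈ 2.4477)
(U - 355/(-306))**2 = (861779/352084 - 355/(-306))**2 = (861779/352084 - 355*(-1/306))**2 = (861779/352084 + 355/306)**2 = (194347097/53868852)**2 = 37770794112327409/2901853215797904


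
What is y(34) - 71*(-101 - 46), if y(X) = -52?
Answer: 10385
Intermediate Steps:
y(34) - 71*(-101 - 46) = -52 - 71*(-101 - 46) = -52 - 71*(-147) = -52 - 1*(-10437) = -52 + 10437 = 10385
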